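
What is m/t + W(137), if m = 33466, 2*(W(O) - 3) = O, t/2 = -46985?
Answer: 6685389/93970 ≈ 71.144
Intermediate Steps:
t = -93970 (t = 2*(-46985) = -93970)
W(O) = 3 + O/2
m/t + W(137) = 33466/(-93970) + (3 + (½)*137) = 33466*(-1/93970) + (3 + 137/2) = -16733/46985 + 143/2 = 6685389/93970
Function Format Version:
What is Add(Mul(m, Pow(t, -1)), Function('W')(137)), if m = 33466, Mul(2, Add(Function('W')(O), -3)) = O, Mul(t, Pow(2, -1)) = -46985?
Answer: Rational(6685389, 93970) ≈ 71.144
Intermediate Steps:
t = -93970 (t = Mul(2, -46985) = -93970)
Function('W')(O) = Add(3, Mul(Rational(1, 2), O))
Add(Mul(m, Pow(t, -1)), Function('W')(137)) = Add(Mul(33466, Pow(-93970, -1)), Add(3, Mul(Rational(1, 2), 137))) = Add(Mul(33466, Rational(-1, 93970)), Add(3, Rational(137, 2))) = Add(Rational(-16733, 46985), Rational(143, 2)) = Rational(6685389, 93970)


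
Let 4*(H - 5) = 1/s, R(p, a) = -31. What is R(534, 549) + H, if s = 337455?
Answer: -35095319/1349820 ≈ -26.000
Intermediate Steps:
H = 6749101/1349820 (H = 5 + (1/4)/337455 = 5 + (1/4)*(1/337455) = 5 + 1/1349820 = 6749101/1349820 ≈ 5.0000)
R(534, 549) + H = -31 + 6749101/1349820 = -35095319/1349820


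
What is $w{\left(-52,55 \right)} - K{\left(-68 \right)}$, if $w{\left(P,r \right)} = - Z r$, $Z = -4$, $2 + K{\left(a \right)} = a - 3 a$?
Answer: $86$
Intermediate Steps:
$K{\left(a \right)} = -2 - 2 a$ ($K{\left(a \right)} = -2 + \left(a - 3 a\right) = -2 - 2 a$)
$w{\left(P,r \right)} = 4 r$ ($w{\left(P,r \right)} = \left(-1\right) \left(-4\right) r = 4 r$)
$w{\left(-52,55 \right)} - K{\left(-68 \right)} = 4 \cdot 55 - \left(-2 - -136\right) = 220 - \left(-2 + 136\right) = 220 - 134 = 86$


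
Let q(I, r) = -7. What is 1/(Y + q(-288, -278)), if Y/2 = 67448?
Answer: 1/134889 ≈ 7.4135e-6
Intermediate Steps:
Y = 134896 (Y = 2*67448 = 134896)
1/(Y + q(-288, -278)) = 1/(134896 - 7) = 1/134889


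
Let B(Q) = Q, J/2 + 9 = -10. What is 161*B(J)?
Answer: -6118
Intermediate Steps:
J = -38 (J = -18 + 2*(-10) = -18 - 20 = -38)
161*B(J) = 161*(-38) = -6118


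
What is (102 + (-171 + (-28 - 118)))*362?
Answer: -77830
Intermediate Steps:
(102 + (-171 + (-28 - 118)))*362 = (102 + (-171 - 146))*362 = (102 - 317)*362 = -215*362 = -77830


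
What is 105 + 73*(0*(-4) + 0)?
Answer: 105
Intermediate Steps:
105 + 73*(0*(-4) + 0) = 105 + 73*(0 + 0) = 105 + 73*0 = 105 + 0 = 105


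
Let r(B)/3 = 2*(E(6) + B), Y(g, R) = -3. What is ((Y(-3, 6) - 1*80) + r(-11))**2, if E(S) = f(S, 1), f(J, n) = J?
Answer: 12769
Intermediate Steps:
E(S) = S
r(B) = 36 + 6*B (r(B) = 3*(2*(6 + B)) = 3*(12 + 2*B) = 36 + 6*B)
((Y(-3, 6) - 1*80) + r(-11))**2 = ((-3 - 1*80) + (36 + 6*(-11)))**2 = ((-3 - 80) + (36 - 66))**2 = (-83 - 30)**2 = (-113)**2 = 12769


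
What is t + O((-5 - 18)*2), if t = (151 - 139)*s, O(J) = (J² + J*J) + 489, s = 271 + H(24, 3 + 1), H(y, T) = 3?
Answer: 8009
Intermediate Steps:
s = 274 (s = 271 + 3 = 274)
O(J) = 489 + 2*J² (O(J) = (J² + J²) + 489 = 2*J² + 489 = 489 + 2*J²)
t = 3288 (t = (151 - 139)*274 = 12*274 = 3288)
t + O((-5 - 18)*2) = 3288 + (489 + 2*((-5 - 18)*2)²) = 3288 + (489 + 2*(-23*2)²) = 3288 + (489 + 2*(-46)²) = 3288 + (489 + 2*2116) = 3288 + (489 + 4232) = 3288 + 4721 = 8009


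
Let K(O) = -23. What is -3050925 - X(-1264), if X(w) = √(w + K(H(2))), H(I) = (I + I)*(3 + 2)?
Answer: -3050925 - 3*I*√143 ≈ -3.0509e+6 - 35.875*I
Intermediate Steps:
H(I) = 10*I (H(I) = (2*I)*5 = 10*I)
X(w) = √(-23 + w) (X(w) = √(w - 23) = √(-23 + w))
-3050925 - X(-1264) = -3050925 - √(-23 - 1264) = -3050925 - √(-1287) = -3050925 - 3*I*√143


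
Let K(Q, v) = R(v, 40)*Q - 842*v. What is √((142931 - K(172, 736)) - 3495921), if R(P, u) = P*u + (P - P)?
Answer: I*√7796958 ≈ 2792.3*I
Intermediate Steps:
R(P, u) = P*u (R(P, u) = P*u + 0 = P*u)
K(Q, v) = -842*v + 40*Q*v (K(Q, v) = (v*40)*Q - 842*v = (40*v)*Q - 842*v = 40*Q*v - 842*v = -842*v + 40*Q*v)
√((142931 - K(172, 736)) - 3495921) = √((142931 - 2*736*(-421 + 20*172)) - 3495921) = √((142931 - 2*736*(-421 + 3440)) - 3495921) = √((142931 - 2*736*3019) - 3495921) = √((142931 - 1*4443968) - 3495921) = √((142931 - 4443968) - 3495921) = √(-4301037 - 3495921) = √(-7796958) = I*√7796958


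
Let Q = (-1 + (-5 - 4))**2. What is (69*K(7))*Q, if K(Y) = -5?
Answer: -34500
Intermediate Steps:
Q = 100 (Q = (-1 - 9)**2 = (-10)**2 = 100)
(69*K(7))*Q = (69*(-5))*100 = -345*100 = -34500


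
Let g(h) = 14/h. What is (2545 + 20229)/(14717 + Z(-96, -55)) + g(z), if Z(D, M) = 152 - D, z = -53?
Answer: 997512/793145 ≈ 1.2577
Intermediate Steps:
(2545 + 20229)/(14717 + Z(-96, -55)) + g(z) = (2545 + 20229)/(14717 + (152 - 1*(-96))) + 14/(-53) = 22774/(14717 + (152 + 96)) + 14*(-1/53) = 22774/(14717 + 248) - 14/53 = 22774/14965 - 14/53 = 997512/793145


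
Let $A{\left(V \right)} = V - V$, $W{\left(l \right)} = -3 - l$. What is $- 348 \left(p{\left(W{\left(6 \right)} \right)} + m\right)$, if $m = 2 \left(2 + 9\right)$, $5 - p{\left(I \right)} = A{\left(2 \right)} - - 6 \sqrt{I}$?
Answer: $-9396 + 6264 i \approx -9396.0 + 6264.0 i$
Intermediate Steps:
$A{\left(V \right)} = 0$
$p{\left(I \right)} = 5 - 6 \sqrt{I}$ ($p{\left(I \right)} = 5 - \left(0 - - 6 \sqrt{I}\right) = 5 - \left(0 + 6 \sqrt{I}\right) = 5 - 6 \sqrt{I}$)
$m = 22$ ($m = 2 \cdot 11 = 22$)
$- 348 \left(p{\left(W{\left(6 \right)} \right)} + m\right) = - 348 \left(\left(5 - 6 \sqrt{-3 - 6}\right) + 22\right) = - 348 \left(\left(5 - 6 \sqrt{-9}\right) + 22\right) = - 348 \left(\left(5 - 6 \cdot 3 i\right) + 22\right) = - 348 \left(\left(5 - 18 i\right) + 22\right) = - 348 \left(27 - 18 i\right) = -9396 + 6264 i$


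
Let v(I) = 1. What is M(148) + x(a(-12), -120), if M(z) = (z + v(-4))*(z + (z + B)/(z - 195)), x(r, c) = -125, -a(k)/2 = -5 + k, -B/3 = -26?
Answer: 996895/47 ≈ 21211.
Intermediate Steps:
B = 78 (B = -3*(-26) = 78)
a(k) = 10 - 2*k (a(k) = -2*(-5 + k) = 10 - 2*k)
M(z) = (1 + z)*(z + (78 + z)/(-195 + z)) (M(z) = (z + 1)*(z + (z + 78)/(z - 195)) = (1 + z)*(z + (78 + z)/(-195 + z)))
M(148) + x(a(-12), -120) = (78 + 148³ - 193*148² - 116*148)/(-195 + 148) - 125 = (78 + 3241792 - 193*21904 - 17168)/(-47) - 125 = -(78 + 3241792 - 4227472 - 17168)/47 - 125 = -1/47*(-1002770) - 125 = 1002770/47 - 125 = 996895/47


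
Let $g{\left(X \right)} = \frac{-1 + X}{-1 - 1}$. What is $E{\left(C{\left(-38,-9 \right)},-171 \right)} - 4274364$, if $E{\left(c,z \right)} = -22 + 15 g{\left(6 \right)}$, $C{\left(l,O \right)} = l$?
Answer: $- \frac{8548847}{2} \approx -4.2744 \cdot 10^{6}$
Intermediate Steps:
$g{\left(X \right)} = \frac{1}{2} - \frac{X}{2}$ ($g{\left(X \right)} = \frac{-1 + X}{-2} = \left(-1 + X\right) \left(- \frac{1}{2}\right) = \frac{1}{2} - \frac{X}{2}$)
$E{\left(c,z \right)} = - \frac{119}{2}$ ($E{\left(c,z \right)} = -22 + 15 \left(\frac{1}{2} - 3\right) = -22 + 15 \left(- \frac{5}{2}\right) = -22 - \frac{75}{2} = - \frac{119}{2}$)
$E{\left(C{\left(-38,-9 \right)},-171 \right)} - 4274364 = - \frac{119}{2} - 4274364 = - \frac{8548847}{2}$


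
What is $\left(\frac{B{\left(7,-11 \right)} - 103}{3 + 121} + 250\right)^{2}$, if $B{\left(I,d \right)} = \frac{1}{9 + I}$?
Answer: $\frac{244384888609}{3936256} \approx 62086.0$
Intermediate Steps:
$\left(\frac{B{\left(7,-11 \right)} - 103}{3 + 121} + 250\right)^{2} = \left(\frac{\frac{1}{9 + 7} - 103}{3 + 121} + 250\right)^{2} = \left(\frac{\frac{1}{16} - 103}{124} + 250\right)^{2} = \left(\left(\frac{1}{16} - 103\right) \frac{1}{124} + 250\right)^{2} = \left(\left(- \frac{1647}{16}\right) \frac{1}{124} + 250\right)^{2} = \left(- \frac{1647}{1984} + 250\right)^{2} = \left(\frac{494353}{1984}\right)^{2} = \frac{244384888609}{3936256}$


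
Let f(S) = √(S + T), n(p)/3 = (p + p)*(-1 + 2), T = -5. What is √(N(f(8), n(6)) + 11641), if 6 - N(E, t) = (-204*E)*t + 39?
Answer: 2*√(2902 + 1836*√3) ≈ 155.97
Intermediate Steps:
n(p) = 6*p (n(p) = 3*((p + p)*(-1 + 2)) = 3*((2*p)*1) = 3*(2*p) = 6*p)
f(S) = √(-5 + S) (f(S) = √(S - 5) = √(-5 + S))
N(E, t) = -33 + 204*E*t (N(E, t) = 6 - ((-204*E)*t + 39) = 6 - (-204*E*t + 39) = 6 - (39 - 204*E*t) = 6 + (-39 + 204*E*t) = -33 + 204*E*t)
√(N(f(8), n(6)) + 11641) = √((-33 + 204*√(-5 + 8)*(6*6)) + 11641) = √((-33 + 204*√3*36) + 11641) = √((-33 + 7344*√3) + 11641) = √(11608 + 7344*√3)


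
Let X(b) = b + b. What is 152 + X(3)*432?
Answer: 2744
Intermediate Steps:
X(b) = 2*b
152 + X(3)*432 = 152 + (2*3)*432 = 152 + 6*432 = 152 + 2592 = 2744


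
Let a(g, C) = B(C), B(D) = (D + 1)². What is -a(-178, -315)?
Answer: -98596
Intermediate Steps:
B(D) = (1 + D)²
a(g, C) = (1 + C)²
-a(-178, -315) = -(1 - 315)² = -1*(-314)² = -1*98596 = -98596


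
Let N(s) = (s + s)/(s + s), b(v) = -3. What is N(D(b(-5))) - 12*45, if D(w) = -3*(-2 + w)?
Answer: -539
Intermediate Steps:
D(w) = 6 - 3*w
N(s) = 1 (N(s) = (2*s)/((2*s)) = (2*s)*(1/(2*s)) = 1)
N(D(b(-5))) - 12*45 = 1 - 12*45 = 1 - 540 = -539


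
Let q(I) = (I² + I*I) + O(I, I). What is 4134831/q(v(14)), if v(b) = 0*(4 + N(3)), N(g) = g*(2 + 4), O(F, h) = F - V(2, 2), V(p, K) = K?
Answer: -4134831/2 ≈ -2.0674e+6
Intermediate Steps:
O(F, h) = -2 + F (O(F, h) = F - 1*2 = F - 2 = -2 + F)
N(g) = 6*g (N(g) = g*6 = 6*g)
v(b) = 0 (v(b) = 0*(4 + 6*3) = 0*(4 + 18) = 0*22 = 0)
q(I) = -2 + I + 2*I² (q(I) = (I² + I*I) + (-2 + I) = (I² + I²) + (-2 + I) = 2*I² + (-2 + I) = -2 + I + 2*I²)
4134831/q(v(14)) = 4134831/(-2 + 0 + 2*0²) = 4134831/(-2 + 0 + 2*0) = 4134831/(-2 + 0 + 0) = 4134831/(-2) = 4134831*(-½) = -4134831/2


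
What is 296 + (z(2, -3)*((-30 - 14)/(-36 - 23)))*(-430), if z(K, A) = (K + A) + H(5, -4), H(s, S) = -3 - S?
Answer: 296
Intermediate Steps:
z(K, A) = 1 + A + K (z(K, A) = (K + A) + (-3 - 1*(-4)) = (A + K) + (-3 + 4) = (A + K) + 1 = 1 + A + K)
296 + (z(2, -3)*((-30 - 14)/(-36 - 23)))*(-430) = 296 + ((1 - 3 + 2)*((-30 - 14)/(-36 - 23)))*(-430) = 296 + (0*(-44/(-59)))*(-430) = 296 + (0*(-44*(-1/59)))*(-430) = 296 + (0*(44/59))*(-430) = 296 + 0*(-430) = 296 + 0 = 296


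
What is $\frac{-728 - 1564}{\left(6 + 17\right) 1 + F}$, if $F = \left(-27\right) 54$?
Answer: $\frac{2292}{1435} \approx 1.5972$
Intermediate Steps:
$F = -1458$
$\frac{-728 - 1564}{\left(6 + 17\right) 1 + F} = \frac{-728 - 1564}{\left(6 + 17\right) 1 - 1458} = - \frac{2292}{23 \cdot 1 - 1458} = - \frac{2292}{23 - 1458} = - \frac{2292}{-1435} = \left(-2292\right) \left(- \frac{1}{1435}\right) = \frac{2292}{1435}$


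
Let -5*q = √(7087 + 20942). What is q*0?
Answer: 0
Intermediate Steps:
q = -√28029/5 (q = -√(7087 + 20942)/5 = -√28029/5 ≈ -33.484)
q*0 = -√28029/5*0 = 0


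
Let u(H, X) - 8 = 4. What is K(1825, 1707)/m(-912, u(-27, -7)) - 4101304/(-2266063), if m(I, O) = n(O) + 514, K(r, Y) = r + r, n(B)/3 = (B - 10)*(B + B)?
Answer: 5484893991/745534727 ≈ 7.3570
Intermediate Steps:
u(H, X) = 12 (u(H, X) = 8 + 4 = 12)
n(B) = 6*B*(-10 + B) (n(B) = 3*((B - 10)*(B + B)) = 3*((-10 + B)*(2*B)) = 3*(2*B*(-10 + B)) = 6*B*(-10 + B))
K(r, Y) = 2*r
m(I, O) = 514 + 6*O*(-10 + O) (m(I, O) = 6*O*(-10 + O) + 514 = 514 + 6*O*(-10 + O))
K(1825, 1707)/m(-912, u(-27, -7)) - 4101304/(-2266063) = (2*1825)/(514 + 6*12*(-10 + 12)) - 4101304/(-2266063) = 3650/(514 + 6*12*2) - 4101304*(-1/2266063) = 3650/(514 + 144) + 4101304/2266063 = 3650/658 + 4101304/2266063 = 3650*(1/658) + 4101304/2266063 = 1825/329 + 4101304/2266063 = 5484893991/745534727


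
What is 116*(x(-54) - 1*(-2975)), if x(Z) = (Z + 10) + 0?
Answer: 339996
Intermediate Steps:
x(Z) = 10 + Z (x(Z) = (10 + Z) + 0 = 10 + Z)
116*(x(-54) - 1*(-2975)) = 116*((10 - 54) - 1*(-2975)) = 116*(-44 + 2975) = 116*2931 = 339996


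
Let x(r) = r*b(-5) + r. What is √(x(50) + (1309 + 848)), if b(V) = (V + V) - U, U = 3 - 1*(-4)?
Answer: √1357 ≈ 36.837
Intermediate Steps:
U = 7 (U = 3 + 4 = 7)
b(V) = -7 + 2*V (b(V) = (V + V) - 1*7 = 2*V - 7 = -7 + 2*V)
x(r) = -16*r (x(r) = r*(-7 + 2*(-5)) + r = r*(-7 - 10) + r = r*(-17) + r = -17*r + r = -16*r)
√(x(50) + (1309 + 848)) = √(-16*50 + (1309 + 848)) = √(-800 + 2157) = √1357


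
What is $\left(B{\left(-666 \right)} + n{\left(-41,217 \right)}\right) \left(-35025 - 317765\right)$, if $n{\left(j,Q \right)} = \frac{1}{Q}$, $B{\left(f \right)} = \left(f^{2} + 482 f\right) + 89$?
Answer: $- \frac{9388222399980}{217} \approx -4.3264 \cdot 10^{10}$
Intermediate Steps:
$B{\left(f \right)} = 89 + f^{2} + 482 f$
$\left(B{\left(-666 \right)} + n{\left(-41,217 \right)}\right) \left(-35025 - 317765\right) = \left(\left(89 + \left(-666\right)^{2} + 482 \left(-666\right)\right) + \frac{1}{217}\right) \left(-35025 - 317765\right) = \left(\left(89 + 443556 - 321012\right) + \frac{1}{217}\right) \left(-352790\right) = \left(122633 + \frac{1}{217}\right) \left(-352790\right) = \frac{26611362}{217} \left(-352790\right) = - \frac{9388222399980}{217}$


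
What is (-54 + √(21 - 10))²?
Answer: (54 - √11)² ≈ 2568.8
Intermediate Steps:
(-54 + √(21 - 10))² = (-54 + √11)²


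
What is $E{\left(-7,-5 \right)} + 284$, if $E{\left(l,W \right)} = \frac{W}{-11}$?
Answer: $\frac{3129}{11} \approx 284.45$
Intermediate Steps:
$E{\left(l,W \right)} = - \frac{W}{11}$ ($E{\left(l,W \right)} = W \left(- \frac{1}{11}\right) = - \frac{W}{11}$)
$E{\left(-7,-5 \right)} + 284 = \left(- \frac{1}{11}\right) \left(-5\right) + 284 = \frac{5}{11} + 284 = \frac{3129}{11}$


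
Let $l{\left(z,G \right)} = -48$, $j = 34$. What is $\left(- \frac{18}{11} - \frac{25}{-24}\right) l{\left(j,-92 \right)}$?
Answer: $\frac{314}{11} \approx 28.545$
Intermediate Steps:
$\left(- \frac{18}{11} - \frac{25}{-24}\right) l{\left(j,-92 \right)} = \left(- \frac{18}{11} - \frac{25}{-24}\right) \left(-48\right) = \left(\left(-18\right) \frac{1}{11} - - \frac{25}{24}\right) \left(-48\right) = \left(- \frac{18}{11} + \frac{25}{24}\right) \left(-48\right) = \left(- \frac{157}{264}\right) \left(-48\right) = \frac{314}{11}$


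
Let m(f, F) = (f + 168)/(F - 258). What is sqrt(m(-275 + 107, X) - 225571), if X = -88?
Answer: I*sqrt(225571) ≈ 474.94*I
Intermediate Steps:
m(f, F) = (168 + f)/(-258 + F)
sqrt(m(-275 + 107, X) - 225571) = sqrt((168 + (-275 + 107))/(-258 - 88) - 225571) = sqrt((168 - 168)/(-346) - 225571) = sqrt(-1/346*0 - 225571) = sqrt(0 - 225571) = sqrt(-225571) = I*sqrt(225571)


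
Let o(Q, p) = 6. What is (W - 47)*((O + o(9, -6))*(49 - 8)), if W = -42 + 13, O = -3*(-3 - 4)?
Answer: -84132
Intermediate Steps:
O = 21 (O = -3*(-7) = 21)
W = -29
(W - 47)*((O + o(9, -6))*(49 - 8)) = (-29 - 47)*((21 + 6)*(49 - 8)) = -2052*41 = -76*1107 = -84132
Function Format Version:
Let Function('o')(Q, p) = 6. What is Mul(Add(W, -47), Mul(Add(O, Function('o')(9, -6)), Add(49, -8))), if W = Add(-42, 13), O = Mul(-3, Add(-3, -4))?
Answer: -84132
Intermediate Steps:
O = 21 (O = Mul(-3, -7) = 21)
W = -29
Mul(Add(W, -47), Mul(Add(O, Function('o')(9, -6)), Add(49, -8))) = Mul(Add(-29, -47), Mul(Add(21, 6), Add(49, -8))) = Mul(-76, Mul(27, 41)) = Mul(-76, 1107) = -84132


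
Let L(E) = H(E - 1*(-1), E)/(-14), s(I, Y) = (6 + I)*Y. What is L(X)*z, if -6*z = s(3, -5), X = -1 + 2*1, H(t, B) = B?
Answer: -15/28 ≈ -0.53571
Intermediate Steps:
X = 1 (X = -1 + 2 = 1)
s(I, Y) = Y*(6 + I)
z = 15/2 (z = -(-5)*(6 + 3)/6 = -(-5)*9/6 = -1/6*(-45) = 15/2 ≈ 7.5000)
L(E) = -E/14 (L(E) = E/(-14) = E*(-1/14) = -E/14)
L(X)*z = -1/14*1*(15/2) = -1/14*15/2 = -15/28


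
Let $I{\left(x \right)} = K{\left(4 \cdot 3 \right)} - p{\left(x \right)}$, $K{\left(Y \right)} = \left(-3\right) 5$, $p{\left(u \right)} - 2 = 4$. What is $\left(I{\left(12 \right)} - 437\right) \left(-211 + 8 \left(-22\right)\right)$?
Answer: $177246$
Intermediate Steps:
$p{\left(u \right)} = 6$ ($p{\left(u \right)} = 2 + 4 = 6$)
$K{\left(Y \right)} = -15$
$I{\left(x \right)} = -21$ ($I{\left(x \right)} = -15 - 6 = -21$)
$\left(I{\left(12 \right)} - 437\right) \left(-211 + 8 \left(-22\right)\right) = \left(-21 - 437\right) \left(-211 + 8 \left(-22\right)\right) = - 458 \left(-211 - 176\right) = \left(-458\right) \left(-387\right) = 177246$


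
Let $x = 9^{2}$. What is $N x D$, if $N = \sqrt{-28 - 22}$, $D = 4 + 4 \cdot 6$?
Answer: $11340 i \sqrt{2} \approx 16037.0 i$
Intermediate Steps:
$D = 28$ ($D = 4 + 24 = 28$)
$x = 81$
$N = 5 i \sqrt{2}$ ($N = \sqrt{-50} = 5 i \sqrt{2} \approx 7.0711 i$)
$N x D = 5 i \sqrt{2} \cdot 81 \cdot 28 = 405 i \sqrt{2} \cdot 28 = 11340 i \sqrt{2}$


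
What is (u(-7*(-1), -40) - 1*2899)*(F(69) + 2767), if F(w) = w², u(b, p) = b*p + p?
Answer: -24232632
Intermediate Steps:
u(b, p) = p + b*p
(u(-7*(-1), -40) - 1*2899)*(F(69) + 2767) = (-40*(1 - 7*(-1)) - 1*2899)*(69² + 2767) = (-40*(1 + 7) - 2899)*(4761 + 2767) = (-40*8 - 2899)*7528 = (-320 - 2899)*7528 = -3219*7528 = -24232632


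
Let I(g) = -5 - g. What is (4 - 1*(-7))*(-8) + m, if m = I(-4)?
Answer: -89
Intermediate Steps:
m = -1 (m = -5 - 1*(-4) = -5 + 4 = -1)
(4 - 1*(-7))*(-8) + m = (4 - 1*(-7))*(-8) - 1 = (4 + 7)*(-8) - 1 = 11*(-8) - 1 = -88 - 1 = -89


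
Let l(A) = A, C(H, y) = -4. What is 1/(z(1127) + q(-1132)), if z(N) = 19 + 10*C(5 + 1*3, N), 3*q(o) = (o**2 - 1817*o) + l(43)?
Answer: 3/3338248 ≈ 8.9868e-7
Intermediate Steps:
q(o) = 43/3 - 1817*o/3 + o**2/3 (q(o) = ((o**2 - 1817*o) + 43)/3 = (43 + o**2 - 1817*o)/3 = 43/3 - 1817*o/3 + o**2/3)
z(N) = -21 (z(N) = 19 + 10*(-4) = 19 - 40 = -21)
1/(z(1127) + q(-1132)) = 1/(-21 + (43/3 - 1817/3*(-1132) + (1/3)*(-1132)**2)) = 1/(-21 + (43/3 + 2056844/3 + (1/3)*1281424)) = 1/(-21 + (43/3 + 2056844/3 + 1281424/3)) = 1/(-21 + 3338311/3) = 1/(3338248/3) = 3/3338248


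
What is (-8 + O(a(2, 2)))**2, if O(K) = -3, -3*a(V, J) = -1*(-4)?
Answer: 121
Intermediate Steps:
a(V, J) = -4/3 (a(V, J) = -(-1)*(-4)/3 = -1/3*4 = -4/3)
(-8 + O(a(2, 2)))**2 = (-8 - 3)**2 = (-11)**2 = 121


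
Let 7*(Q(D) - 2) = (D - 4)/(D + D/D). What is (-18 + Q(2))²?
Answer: 114244/441 ≈ 259.06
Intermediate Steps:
Q(D) = 2 + (-4 + D)/(7*(1 + D)) (Q(D) = 2 + ((D - 4)/(D + D/D))/7 = 2 + ((-4 + D)/(D + 1))/7 = 2 + ((-4 + D)/(1 + D))/7 = 2 + (-4 + D)/(7*(1 + D)))
(-18 + Q(2))² = (-18 + 5*(2 + 3*2)/(7*(1 + 2)))² = (-18 + (5/7)*(2 + 6)/3)² = (-18 + (5/7)*(⅓)*8)² = (-18 + 40/21)² = (-338/21)² = 114244/441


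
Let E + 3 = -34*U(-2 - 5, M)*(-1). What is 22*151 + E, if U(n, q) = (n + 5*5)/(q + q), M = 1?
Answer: 3625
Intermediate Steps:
U(n, q) = (25 + n)/(2*q) (U(n, q) = (n + 25)/((2*q)) = (25 + n)*(1/(2*q)) = (25 + n)/(2*q))
E = 303 (E = -3 - 17*(25 + (-2 - 5))/1*(-1) = -3 - 17*(25 - 7)*(-1) = -3 - 17*18*(-1) = -3 - 34*9*(-1) = -3 - 306*(-1) = -3 + 306 = 303)
22*151 + E = 22*151 + 303 = 3322 + 303 = 3625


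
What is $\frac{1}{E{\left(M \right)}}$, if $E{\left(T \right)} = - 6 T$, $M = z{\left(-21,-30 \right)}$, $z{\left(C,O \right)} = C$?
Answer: $\frac{1}{126} \approx 0.0079365$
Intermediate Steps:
$M = -21$
$\frac{1}{E{\left(M \right)}} = \frac{1}{\left(-6\right) \left(-21\right)} = \frac{1}{126}$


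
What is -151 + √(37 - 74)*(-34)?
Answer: -151 - 34*I*√37 ≈ -151.0 - 206.81*I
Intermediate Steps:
-151 + √(37 - 74)*(-34) = -151 + √(-37)*(-34) = -151 + (I*√37)*(-34) = -151 - 34*I*√37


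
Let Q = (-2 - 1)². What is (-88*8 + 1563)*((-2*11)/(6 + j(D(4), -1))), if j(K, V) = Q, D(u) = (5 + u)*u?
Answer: -18898/15 ≈ -1259.9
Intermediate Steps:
D(u) = u*(5 + u)
Q = 9 (Q = (-3)² = 9)
j(K, V) = 9
(-88*8 + 1563)*((-2*11)/(6 + j(D(4), -1))) = (-88*8 + 1563)*((-2*11)/(6 + 9)) = (-704 + 1563)*(-22/15) = 859*(-22*1/15) = 859*(-22/15) = -18898/15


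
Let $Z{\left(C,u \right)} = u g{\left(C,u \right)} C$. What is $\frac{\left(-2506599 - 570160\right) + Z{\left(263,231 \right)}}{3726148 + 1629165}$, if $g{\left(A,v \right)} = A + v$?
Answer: $\frac{26935223}{5355313} \approx 5.0296$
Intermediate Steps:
$Z{\left(C,u \right)} = C u \left(C + u\right)$ ($Z{\left(C,u \right)} = u \left(C + u\right) C = C u \left(C + u\right)$)
$\frac{\left(-2506599 - 570160\right) + Z{\left(263,231 \right)}}{3726148 + 1629165} = \frac{\left(-2506599 - 570160\right) + 263 \cdot 231 \left(263 + 231\right)}{3726148 + 1629165} = \frac{-3076759 + 263 \cdot 231 \cdot 494}{5355313} = \left(-3076759 + 30011982\right) \frac{1}{5355313} = 26935223 \cdot \frac{1}{5355313} = \frac{26935223}{5355313}$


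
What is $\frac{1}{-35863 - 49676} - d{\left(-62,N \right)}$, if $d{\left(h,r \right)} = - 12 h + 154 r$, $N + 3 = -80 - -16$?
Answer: $\frac{818950385}{85539} \approx 9574.0$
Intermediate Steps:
$N = -67$ ($N = -3 - 64 = -67$)
$\frac{1}{-35863 - 49676} - d{\left(-62,N \right)} = \frac{1}{-35863 - 49676} - \left(\left(-12\right) \left(-62\right) + 154 \left(-67\right)\right) = \frac{1}{-85539} - \left(744 - 10318\right) = - \frac{1}{85539} - -9574 = - \frac{1}{85539} + 9574 = \frac{818950385}{85539}$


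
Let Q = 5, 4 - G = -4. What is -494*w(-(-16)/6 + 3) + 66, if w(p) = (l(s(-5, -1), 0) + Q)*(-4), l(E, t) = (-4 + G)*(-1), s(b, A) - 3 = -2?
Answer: 2042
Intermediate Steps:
G = 8 (G = 4 - 1*(-4) = 4 + 4 = 8)
s(b, A) = 1 (s(b, A) = 3 - 2 = 1)
l(E, t) = -4 (l(E, t) = (-4 + 8)*(-1) = 4*(-1) = -4)
w(p) = -4 (w(p) = (-4 + 5)*(-4) = 1*(-4) = -4)
-494*w(-(-16)/6 + 3) + 66 = -494*(-4) + 66 = 1976 + 66 = 2042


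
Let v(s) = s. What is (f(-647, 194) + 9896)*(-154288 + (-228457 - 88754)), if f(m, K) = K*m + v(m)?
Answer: 54820717231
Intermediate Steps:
f(m, K) = m + K*m (f(m, K) = K*m + m = m + K*m)
(f(-647, 194) + 9896)*(-154288 + (-228457 - 88754)) = (-647*(1 + 194) + 9896)*(-154288 + (-228457 - 88754)) = (-647*195 + 9896)*(-154288 - 317211) = (-126165 + 9896)*(-471499) = -116269*(-471499) = 54820717231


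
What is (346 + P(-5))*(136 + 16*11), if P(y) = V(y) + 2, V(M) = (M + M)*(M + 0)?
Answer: 124176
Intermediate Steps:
V(M) = 2*M² (V(M) = (2*M)*M = 2*M²)
P(y) = 2 + 2*y² (P(y) = 2*y² + 2 = 2 + 2*y²)
(346 + P(-5))*(136 + 16*11) = (346 + (2 + 2*(-5)²))*(136 + 16*11) = (346 + (2 + 2*25))*(136 + 176) = (346 + (2 + 50))*312 = (346 + 52)*312 = 398*312 = 124176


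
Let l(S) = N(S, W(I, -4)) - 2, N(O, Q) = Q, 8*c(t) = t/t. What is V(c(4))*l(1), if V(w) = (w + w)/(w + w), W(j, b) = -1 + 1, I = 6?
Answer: -2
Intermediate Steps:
W(j, b) = 0
c(t) = 1/8 (c(t) = (t/t)/8 = (1/8)*1 = 1/8)
V(w) = 1 (V(w) = (2*w)/((2*w)) = (2*w)*(1/(2*w)) = 1)
l(S) = -2 (l(S) = 0 - 2 = -2)
V(c(4))*l(1) = 1*(-2) = -2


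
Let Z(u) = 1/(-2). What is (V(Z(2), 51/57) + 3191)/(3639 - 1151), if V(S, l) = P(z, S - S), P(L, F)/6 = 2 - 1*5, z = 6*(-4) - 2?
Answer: 3173/2488 ≈ 1.2753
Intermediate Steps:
Z(u) = -1/2
z = -26 (z = -24 - 2 = -26)
P(L, F) = -18 (P(L, F) = 6*(2 - 1*5) = 6*(2 - 5) = 6*(-3) = -18)
V(S, l) = -18
(V(Z(2), 51/57) + 3191)/(3639 - 1151) = (-18 + 3191)/(3639 - 1151) = 3173/2488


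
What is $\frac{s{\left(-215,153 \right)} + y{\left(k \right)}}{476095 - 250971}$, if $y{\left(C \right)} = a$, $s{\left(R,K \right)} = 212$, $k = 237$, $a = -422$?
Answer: $- \frac{105}{112562} \approx -0.00093282$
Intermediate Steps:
$y{\left(C \right)} = -422$
$\frac{s{\left(-215,153 \right)} + y{\left(k \right)}}{476095 - 250971} = \frac{212 - 422}{476095 - 250971} = - \frac{210}{225124} = \left(-210\right) \frac{1}{225124} = - \frac{105}{112562}$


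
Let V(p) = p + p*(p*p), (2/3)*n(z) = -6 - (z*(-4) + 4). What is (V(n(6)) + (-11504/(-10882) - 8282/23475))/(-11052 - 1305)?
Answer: -1185656388788/1578328408575 ≈ -0.75121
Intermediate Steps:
n(z) = -15 + 6*z (n(z) = 3*(-6 - (z*(-4) + 4))/2 = 3*(-6 - (-4*z + 4))/2 = 3*(-6 - (4 - 4*z))/2 = 3*(-6 + (-4 + 4*z))/2 = 3*(-10 + 4*z)/2 = -15 + 6*z)
V(p) = p + p**3 (V(p) = p + p*p**2 = p + p**3)
(V(n(6)) + (-11504/(-10882) - 8282/23475))/(-11052 - 1305) = (((-15 + 6*6) + (-15 + 6*6)**3) + (-11504/(-10882) - 8282/23475))/(-11052 - 1305) = (((-15 + 36) + (-15 + 36)**3) + (-11504*(-1/10882) - 8282*1/23475))/(-12357) = ((21 + 21**3) + (5752/5441 - 8282/23475))*(-1/12357) = ((21 + 9261) + 89965838/127727475)*(-1/12357) = (9282 + 89965838/127727475)*(-1/12357) = (1185656388788/127727475)*(-1/12357) = -1185656388788/1578328408575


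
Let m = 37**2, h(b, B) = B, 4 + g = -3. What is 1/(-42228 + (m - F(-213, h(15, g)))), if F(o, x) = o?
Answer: -1/40646 ≈ -2.4603e-5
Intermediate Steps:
g = -7 (g = -4 - 3 = -7)
m = 1369
1/(-42228 + (m - F(-213, h(15, g)))) = 1/(-42228 + (1369 - 1*(-213))) = 1/(-42228 + (1369 + 213)) = 1/(-42228 + 1582) = 1/(-40646) = -1/40646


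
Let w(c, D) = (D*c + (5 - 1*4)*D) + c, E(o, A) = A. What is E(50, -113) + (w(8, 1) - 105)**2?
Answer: 7631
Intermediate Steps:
w(c, D) = D + c + D*c (w(c, D) = (D*c + (5 - 4)*D) + c = (D*c + 1*D) + c = (D*c + D) + c = (D + D*c) + c = D + c + D*c)
E(50, -113) + (w(8, 1) - 105)**2 = -113 + ((1 + 8 + 1*8) - 105)**2 = -113 + ((1 + 8 + 8) - 105)**2 = -113 + (17 - 105)**2 = -113 + (-88)**2 = -113 + 7744 = 7631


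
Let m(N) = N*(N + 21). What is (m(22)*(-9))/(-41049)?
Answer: 946/4561 ≈ 0.20741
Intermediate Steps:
m(N) = N*(21 + N)
(m(22)*(-9))/(-41049) = ((22*(21 + 22))*(-9))/(-41049) = ((22*43)*(-9))*(-1/41049) = (946*(-9))*(-1/41049) = -8514*(-1/41049) = 946/4561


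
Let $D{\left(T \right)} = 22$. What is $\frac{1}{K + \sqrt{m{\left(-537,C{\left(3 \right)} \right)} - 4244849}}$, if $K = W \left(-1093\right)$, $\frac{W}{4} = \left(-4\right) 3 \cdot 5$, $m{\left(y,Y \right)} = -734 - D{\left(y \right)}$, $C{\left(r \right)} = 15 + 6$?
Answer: $\frac{52464}{13763205601} - \frac{7 i \sqrt{86645}}{68816028005} \approx 3.8119 \cdot 10^{-6} - 2.9942 \cdot 10^{-8} i$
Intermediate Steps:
$C{\left(r \right)} = 21$
$m{\left(y,Y \right)} = -756$ ($m{\left(y,Y \right)} = -734 - 22 = -756$)
$W = -240$ ($W = 4 \left(-4\right) 3 \cdot 5 = 4 \left(\left(-12\right) 5\right) = 4 \left(-60\right) = -240$)
$K = 262320$ ($K = \left(-240\right) \left(-1093\right) = 262320$)
$\frac{1}{K + \sqrt{m{\left(-537,C{\left(3 \right)} \right)} - 4244849}} = \frac{1}{262320 + \sqrt{-756 - 4244849}} = \frac{1}{262320 + \sqrt{-4245605}} = \frac{1}{262320 + 7 i \sqrt{86645}}$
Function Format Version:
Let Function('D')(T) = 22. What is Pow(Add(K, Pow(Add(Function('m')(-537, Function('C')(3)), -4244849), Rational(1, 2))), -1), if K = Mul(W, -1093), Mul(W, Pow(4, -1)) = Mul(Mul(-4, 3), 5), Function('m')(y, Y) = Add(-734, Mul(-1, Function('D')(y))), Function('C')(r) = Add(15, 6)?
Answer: Add(Rational(52464, 13763205601), Mul(Rational(-7, 68816028005), I, Pow(86645, Rational(1, 2)))) ≈ Add(3.8119e-6, Mul(-2.9942e-8, I))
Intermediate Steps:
Function('C')(r) = 21
Function('m')(y, Y) = -756 (Function('m')(y, Y) = Add(-734, Mul(-1, 22)) = Add(-734, -22) = -756)
W = -240 (W = Mul(4, Mul(Mul(-4, 3), 5)) = Mul(4, Mul(-12, 5)) = Mul(4, -60) = -240)
K = 262320 (K = Mul(-240, -1093) = 262320)
Pow(Add(K, Pow(Add(Function('m')(-537, Function('C')(3)), -4244849), Rational(1, 2))), -1) = Pow(Add(262320, Pow(Add(-756, -4244849), Rational(1, 2))), -1) = Pow(Add(262320, Pow(-4245605, Rational(1, 2))), -1) = Pow(Add(262320, Mul(7, I, Pow(86645, Rational(1, 2)))), -1)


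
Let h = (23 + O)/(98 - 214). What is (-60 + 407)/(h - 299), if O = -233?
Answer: -20126/17237 ≈ -1.1676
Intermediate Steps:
h = 105/58 (h = (23 - 233)/(98 - 214) = -210/(-116) = -210*(-1/116) = 105/58 ≈ 1.8103)
(-60 + 407)/(h - 299) = (-60 + 407)/(105/58 - 299) = 347/(-17237/58) = 347*(-58/17237) = -20126/17237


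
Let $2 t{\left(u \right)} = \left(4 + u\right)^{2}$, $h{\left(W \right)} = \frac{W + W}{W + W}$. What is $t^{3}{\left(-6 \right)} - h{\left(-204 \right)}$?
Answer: $7$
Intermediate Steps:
$h{\left(W \right)} = 1$ ($h{\left(W \right)} = \frac{2 W}{2 W} = 2 W \frac{1}{2 W} = 1$)
$t{\left(u \right)} = \frac{\left(4 + u\right)^{2}}{2}$
$t^{3}{\left(-6 \right)} - h{\left(-204 \right)} = \left(\frac{\left(4 - 6\right)^{2}}{2}\right)^{3} - 1 = \left(\frac{\left(-2\right)^{2}}{2}\right)^{3} - 1 = \left(\frac{1}{2} \cdot 4\right)^{3} - 1 = 2^{3} - 1 = 8 - 1 = 7$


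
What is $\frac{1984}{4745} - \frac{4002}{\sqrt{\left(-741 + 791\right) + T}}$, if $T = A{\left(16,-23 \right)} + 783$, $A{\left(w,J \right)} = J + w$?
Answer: $\frac{1984}{4745} - \frac{2001 \sqrt{826}}{413} \approx -138.83$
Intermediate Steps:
$T = 776$ ($T = \left(-23 + 16\right) + 783 = -7 + 783 = 776$)
$\frac{1984}{4745} - \frac{4002}{\sqrt{\left(-741 + 791\right) + T}} = \frac{1984}{4745} - \frac{4002}{\sqrt{\left(-741 + 791\right) + 776}} = 1984 \cdot \frac{1}{4745} - \frac{4002}{\sqrt{50 + 776}} = \frac{1984}{4745} - \frac{4002}{\sqrt{826}} = \frac{1984}{4745} - 4002 \frac{\sqrt{826}}{826} = \frac{1984}{4745} - \frac{2001 \sqrt{826}}{413}$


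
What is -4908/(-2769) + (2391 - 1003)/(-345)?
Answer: -716704/318435 ≈ -2.2507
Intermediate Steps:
-4908/(-2769) + (2391 - 1003)/(-345) = -4908*(-1/2769) + 1388*(-1/345) = 1636/923 - 1388/345 = -716704/318435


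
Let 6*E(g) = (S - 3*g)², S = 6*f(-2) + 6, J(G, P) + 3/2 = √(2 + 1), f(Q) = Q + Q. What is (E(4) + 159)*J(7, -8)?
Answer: -927/2 + 309*√3 ≈ 71.704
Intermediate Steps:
f(Q) = 2*Q
J(G, P) = -3/2 + √3 (J(G, P) = -3/2 + √(2 + 1) = -3/2 + √3)
S = -18 (S = 6*(2*(-2)) + 6 = 6*(-4) + 6 = -24 + 6 = -18)
E(g) = (-18 - 3*g)²/6
(E(4) + 159)*J(7, -8) = (3*(6 + 4)²/2 + 159)*(-3/2 + √3) = ((3/2)*10² + 159)*(-3/2 + √3) = ((3/2)*100 + 159)*(-3/2 + √3) = (150 + 159)*(-3/2 + √3) = 309*(-3/2 + √3) = -927/2 + 309*√3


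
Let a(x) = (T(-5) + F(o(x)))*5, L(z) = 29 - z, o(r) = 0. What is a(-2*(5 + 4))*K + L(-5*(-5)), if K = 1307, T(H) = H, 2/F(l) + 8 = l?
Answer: -137219/4 ≈ -34305.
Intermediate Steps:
F(l) = 2/(-8 + l)
a(x) = -105/4 (a(x) = (-5 + 2/(-8 + 0))*5 = (-5 + 2/(-8))*5 = (-5 + 2*(-1/8))*5 = (-5 - 1/4)*5 = -21/4*5 = -105/4)
a(-2*(5 + 4))*K + L(-5*(-5)) = -105/4*1307 + (29 - (-5)*(-5)) = -137235/4 + (29 - 1*25) = -137235/4 + (29 - 25) = -137235/4 + 4 = -137219/4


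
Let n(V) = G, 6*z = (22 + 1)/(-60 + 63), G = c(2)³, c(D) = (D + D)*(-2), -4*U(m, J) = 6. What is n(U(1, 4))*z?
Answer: -5888/9 ≈ -654.22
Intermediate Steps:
U(m, J) = -3/2 (U(m, J) = -¼*6 = -3/2)
c(D) = -4*D (c(D) = (2*D)*(-2) = -4*D)
G = -512 (G = (-4*2)³ = (-8)³ = -512)
z = 23/18 (z = ((22 + 1)/(-60 + 63))/6 = (23/3)/6 = (23*(⅓))/6 = (⅙)*(23/3) = 23/18 ≈ 1.2778)
n(V) = -512
n(U(1, 4))*z = -512*23/18 = -5888/9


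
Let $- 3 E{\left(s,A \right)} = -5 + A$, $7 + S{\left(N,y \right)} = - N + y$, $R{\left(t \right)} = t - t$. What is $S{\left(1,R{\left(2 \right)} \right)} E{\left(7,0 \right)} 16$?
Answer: $- \frac{640}{3} \approx -213.33$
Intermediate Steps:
$R{\left(t \right)} = 0$
$S{\left(N,y \right)} = -7 + y - N$ ($S{\left(N,y \right)} = -7 - \left(N - y\right) = -7 + y - N$)
$E{\left(s,A \right)} = \frac{5}{3} - \frac{A}{3}$ ($E{\left(s,A \right)} = - \frac{-5 + A}{3} = \frac{5}{3} - \frac{A}{3}$)
$S{\left(1,R{\left(2 \right)} \right)} E{\left(7,0 \right)} 16 = \left(-7 + 0 - 1\right) \left(\frac{5}{3} - 0\right) 16 = \left(-7 + 0 - 1\right) \left(\frac{5}{3} + 0\right) 16 = \left(-8\right) \frac{5}{3} \cdot 16 = \left(- \frac{40}{3}\right) 16 = - \frac{640}{3}$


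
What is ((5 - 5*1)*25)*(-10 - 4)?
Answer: 0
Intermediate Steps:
((5 - 5*1)*25)*(-10 - 4) = ((5 - 5)*25)*(-14) = (0*25)*(-14) = 0*(-14) = 0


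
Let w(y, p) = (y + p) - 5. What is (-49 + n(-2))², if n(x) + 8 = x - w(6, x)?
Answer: 3364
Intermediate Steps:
w(y, p) = -5 + p + y (w(y, p) = (p + y) - 5 = -5 + p + y)
n(x) = -9 (n(x) = -8 + (x - (-5 + x + 6)) = -8 + (x - (1 + x)) = -8 + (x + (-1 - x)) = -8 - 1 = -9)
(-49 + n(-2))² = (-49 - 9)² = (-58)² = 3364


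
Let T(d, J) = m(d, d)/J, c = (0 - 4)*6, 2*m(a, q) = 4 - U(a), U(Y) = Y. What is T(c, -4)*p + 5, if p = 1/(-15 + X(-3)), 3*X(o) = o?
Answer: 167/32 ≈ 5.2188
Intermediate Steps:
X(o) = o/3
m(a, q) = 2 - a/2 (m(a, q) = (4 - a)/2 = 2 - a/2)
c = -24 (c = -4*6 = -24)
T(d, J) = (2 - d/2)/J
p = -1/16 (p = 1/(-15 + (⅓)*(-3)) = 1/(-15 - 1) = 1/(-16) = -1/16 ≈ -0.062500)
T(c, -4)*p + 5 = ((½)*(4 - 1*(-24))/(-4))*(-1/16) + 5 = ((½)*(-¼)*(4 + 24))*(-1/16) + 5 = ((½)*(-¼)*28)*(-1/16) + 5 = -7/2*(-1/16) + 5 = 7/32 + 5 = 167/32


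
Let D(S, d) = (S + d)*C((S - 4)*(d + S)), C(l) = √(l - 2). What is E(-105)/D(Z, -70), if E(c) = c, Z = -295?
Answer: 21*√109133/7966709 ≈ 0.00087080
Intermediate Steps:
C(l) = √(-2 + l)
D(S, d) = √(-2 + (-4 + S)*(S + d))*(S + d) (D(S, d) = (S + d)*√(-2 + (S - 4)*(d + S)) = (S + d)*√(-2 + (-4 + S)*(S + d)) = √(-2 + (-4 + S)*(S + d))*(S + d))
E(-105)/D(Z, -70) = -105*1/((-295 - 70)*√(-2 + (-295)² - 4*(-295) - 4*(-70) - 295*(-70))) = -105*(-1/(365*√(-2 + 87025 + 1180 + 280 + 20650))) = -105*(-√109133/39833545) = -(-21)*√109133/7966709 = 21*√109133/7966709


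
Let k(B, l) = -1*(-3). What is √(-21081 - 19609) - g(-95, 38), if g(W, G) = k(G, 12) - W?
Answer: -98 + I*√40690 ≈ -98.0 + 201.72*I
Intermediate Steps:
k(B, l) = 3
g(W, G) = 3 - W
√(-21081 - 19609) - g(-95, 38) = √(-21081 - 19609) - (3 - 1*(-95)) = √(-40690) - (3 + 95) = I*√40690 - 1*98 = I*√40690 - 98 = -98 + I*√40690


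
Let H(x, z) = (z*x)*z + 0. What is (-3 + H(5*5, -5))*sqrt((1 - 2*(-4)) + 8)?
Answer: 622*sqrt(17) ≈ 2564.6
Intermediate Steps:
H(x, z) = x*z**2 (H(x, z) = (x*z)*z + 0 = x*z**2 + 0 = x*z**2)
(-3 + H(5*5, -5))*sqrt((1 - 2*(-4)) + 8) = (-3 + (5*5)*(-5)**2)*sqrt((1 - 2*(-4)) + 8) = (-3 + 25*25)*sqrt((1 + 8) + 8) = (-3 + 625)*sqrt(9 + 8) = 622*sqrt(17)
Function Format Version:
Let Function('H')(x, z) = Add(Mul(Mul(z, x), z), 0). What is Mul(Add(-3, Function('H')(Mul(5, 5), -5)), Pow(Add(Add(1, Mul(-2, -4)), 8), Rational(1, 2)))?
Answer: Mul(622, Pow(17, Rational(1, 2))) ≈ 2564.6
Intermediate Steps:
Function('H')(x, z) = Mul(x, Pow(z, 2)) (Function('H')(x, z) = Add(Mul(Mul(x, z), z), 0) = Add(Mul(x, Pow(z, 2)), 0) = Mul(x, Pow(z, 2)))
Mul(Add(-3, Function('H')(Mul(5, 5), -5)), Pow(Add(Add(1, Mul(-2, -4)), 8), Rational(1, 2))) = Mul(Add(-3, Mul(Mul(5, 5), Pow(-5, 2))), Pow(Add(Add(1, Mul(-2, -4)), 8), Rational(1, 2))) = Mul(Add(-3, Mul(25, 25)), Pow(Add(Add(1, 8), 8), Rational(1, 2))) = Mul(Add(-3, 625), Pow(Add(9, 8), Rational(1, 2))) = Mul(622, Pow(17, Rational(1, 2)))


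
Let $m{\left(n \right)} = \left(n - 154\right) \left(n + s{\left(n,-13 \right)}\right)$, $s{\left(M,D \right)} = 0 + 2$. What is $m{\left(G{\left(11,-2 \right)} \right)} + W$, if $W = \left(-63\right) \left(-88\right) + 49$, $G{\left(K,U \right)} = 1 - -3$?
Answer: $4693$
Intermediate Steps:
$G{\left(K,U \right)} = 4$ ($G{\left(K,U \right)} = 1 + 3 = 4$)
$W = 5593$ ($W = 5544 + 49 = 5593$)
$s{\left(M,D \right)} = 2$
$m{\left(n \right)} = \left(-154 + n\right) \left(2 + n\right)$ ($m{\left(n \right)} = \left(n - 154\right) \left(n + 2\right) = \left(-154 + n\right) \left(2 + n\right)$)
$m{\left(G{\left(11,-2 \right)} \right)} + W = \left(-308 + 4^{2} - 608\right) + 5593 = \left(-308 + 16 - 608\right) + 5593 = -900 + 5593 = 4693$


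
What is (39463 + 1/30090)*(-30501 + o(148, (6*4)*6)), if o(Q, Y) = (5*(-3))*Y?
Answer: -12927677472177/10030 ≈ -1.2889e+9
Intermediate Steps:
o(Q, Y) = -15*Y
(39463 + 1/30090)*(-30501 + o(148, (6*4)*6)) = (39463 + 1/30090)*(-30501 - 15*6*4*6) = (39463 + 1/30090)*(-30501 - 360*6) = 1187441671*(-30501 - 15*144)/30090 = 1187441671*(-30501 - 2160)/30090 = (1187441671/30090)*(-32661) = -12927677472177/10030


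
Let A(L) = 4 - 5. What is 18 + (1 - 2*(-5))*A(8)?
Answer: 7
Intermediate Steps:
A(L) = -1
18 + (1 - 2*(-5))*A(8) = 18 + (1 - 2*(-5))*(-1) = 18 + (1 + 10)*(-1) = 18 + 11*(-1) = 18 - 11 = 7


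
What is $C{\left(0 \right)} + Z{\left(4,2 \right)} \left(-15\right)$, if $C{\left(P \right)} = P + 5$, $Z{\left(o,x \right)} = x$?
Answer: $-25$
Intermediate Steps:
$C{\left(P \right)} = 5 + P$
$C{\left(0 \right)} + Z{\left(4,2 \right)} \left(-15\right) = \left(5 + 0\right) + 2 \left(-15\right) = 5 - 30 = -25$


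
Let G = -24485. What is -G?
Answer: 24485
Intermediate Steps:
-G = -1*(-24485) = 24485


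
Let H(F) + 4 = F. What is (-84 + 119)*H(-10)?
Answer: -490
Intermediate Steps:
H(F) = -4 + F
(-84 + 119)*H(-10) = (-84 + 119)*(-4 - 10) = 35*(-14) = -490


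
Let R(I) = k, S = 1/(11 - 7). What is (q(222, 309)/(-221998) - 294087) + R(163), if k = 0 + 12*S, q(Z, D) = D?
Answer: -65286060141/221998 ≈ -2.9408e+5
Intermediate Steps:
S = 1/4 ≈ 0.25000
k = 3 (k = 0 + 12*(1/4) = 0 + 3 = 3)
R(I) = 3
(q(222, 309)/(-221998) - 294087) + R(163) = (309/(-221998) - 294087) + 3 = (309*(-1/221998) - 294087) + 3 = (-309/221998 - 294087) + 3 = -65286726135/221998 + 3 = -65286060141/221998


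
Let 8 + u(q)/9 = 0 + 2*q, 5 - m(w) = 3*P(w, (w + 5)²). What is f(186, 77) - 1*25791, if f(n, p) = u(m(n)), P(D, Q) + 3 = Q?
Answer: -1995585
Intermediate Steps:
P(D, Q) = -3 + Q
m(w) = 14 - 3*(5 + w)² (m(w) = 5 - 3*(-3 + (w + 5)²) = 5 - 3*(-3 + (5 + w)²) = 5 - (-9 + 3*(5 + w)²) = 5 + (9 - 3*(5 + w)²) = 14 - 3*(5 + w)²)
u(q) = -72 + 18*q (u(q) = -72 + 9*(0 + 2*q) = -72 + 9*(2*q) = -72 + 18*q)
f(n, p) = 180 - 54*(5 + n)² (f(n, p) = -72 + 18*(14 - 3*(5 + n)²) = -72 + (252 - 54*(5 + n)²) = 180 - 54*(5 + n)²)
f(186, 77) - 1*25791 = (180 - 54*(5 + 186)²) - 1*25791 = (180 - 54*191²) - 25791 = (180 - 54*36481) - 25791 = (180 - 1969974) - 25791 = -1969794 - 25791 = -1995585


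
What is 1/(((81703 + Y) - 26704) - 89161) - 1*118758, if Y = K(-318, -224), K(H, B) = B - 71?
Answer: -4092044407/34457 ≈ -1.1876e+5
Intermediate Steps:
K(H, B) = -71 + B
Y = -295 (Y = -71 - 224 = -295)
1/(((81703 + Y) - 26704) - 89161) - 1*118758 = 1/(((81703 - 295) - 26704) - 89161) - 1*118758 = 1/((81408 - 26704) - 89161) - 118758 = 1/(54704 - 89161) - 118758 = 1/(-34457) - 118758 = -1/34457 - 118758 = -4092044407/34457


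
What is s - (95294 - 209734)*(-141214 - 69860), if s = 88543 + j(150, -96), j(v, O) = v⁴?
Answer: -23648970017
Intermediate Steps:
s = 506338543 (s = 88543 + 150⁴ = 88543 + 506250000 = 506338543)
s - (95294 - 209734)*(-141214 - 69860) = 506338543 - (95294 - 209734)*(-141214 - 69860) = 506338543 - (-114440)*(-211074) = 506338543 - 1*24155308560 = 506338543 - 24155308560 = -23648970017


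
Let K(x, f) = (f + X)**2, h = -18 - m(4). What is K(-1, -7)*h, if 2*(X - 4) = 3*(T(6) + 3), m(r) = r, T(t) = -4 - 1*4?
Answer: -4851/2 ≈ -2425.5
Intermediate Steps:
T(t) = -8 (T(t) = -4 - 4 = -8)
X = -7/2 (X = 4 + (3*(-8 + 3))/2 = 4 + (3*(-5))/2 = 4 + (1/2)*(-15) = 4 - 15/2 = -7/2 ≈ -3.5000)
h = -22 (h = -18 - 1*4 = -18 - 4 = -22)
K(x, f) = (-7/2 + f)**2 (K(x, f) = (f - 7/2)**2 = (-7/2 + f)**2)
K(-1, -7)*h = ((-7 + 2*(-7))**2/4)*(-22) = ((-7 - 14)**2/4)*(-22) = ((1/4)*(-21)**2)*(-22) = ((1/4)*441)*(-22) = (441/4)*(-22) = -4851/2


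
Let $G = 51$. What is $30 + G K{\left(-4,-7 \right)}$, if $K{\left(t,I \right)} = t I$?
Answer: $1458$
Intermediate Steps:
$K{\left(t,I \right)} = I t$
$30 + G K{\left(-4,-7 \right)} = 30 + 51 \left(\left(-7\right) \left(-4\right)\right) = 30 + 51 \cdot 28 = 30 + 1428 = 1458$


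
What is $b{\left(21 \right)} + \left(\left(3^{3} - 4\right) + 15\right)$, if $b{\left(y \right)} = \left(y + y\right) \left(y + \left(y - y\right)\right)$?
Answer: $920$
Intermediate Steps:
$b{\left(y \right)} = 2 y^{2}$ ($b{\left(y \right)} = 2 y \left(y + 0\right) = 2 y y = 2 y^{2}$)
$b{\left(21 \right)} + \left(\left(3^{3} - 4\right) + 15\right) = 2 \cdot 21^{2} + \left(\left(3^{3} - 4\right) + 15\right) = 2 \cdot 441 + \left(\left(27 - 4\right) + 15\right) = 882 + \left(23 + 15\right) = 882 + 38 = 920$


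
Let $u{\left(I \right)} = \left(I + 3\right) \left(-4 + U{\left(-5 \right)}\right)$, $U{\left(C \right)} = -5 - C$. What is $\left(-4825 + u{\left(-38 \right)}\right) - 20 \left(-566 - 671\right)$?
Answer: $20055$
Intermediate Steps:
$u{\left(I \right)} = -12 - 4 I$ ($u{\left(I \right)} = \left(I + 3\right) \left(-4 - 0\right) = \left(3 + I\right) \left(-4 + \left(-5 + 5\right)\right) = \left(3 + I\right) \left(-4 + 0\right) = \left(3 + I\right) \left(-4\right) = -12 - 4 I$)
$\left(-4825 + u{\left(-38 \right)}\right) - 20 \left(-566 - 671\right) = \left(-4825 - -140\right) - 20 \left(-566 - 671\right) = \left(-4825 + \left(-12 + 152\right)\right) - -24740 = \left(-4825 + 140\right) + 24740 = -4685 + 24740 = 20055$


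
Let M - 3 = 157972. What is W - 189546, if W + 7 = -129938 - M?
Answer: -477466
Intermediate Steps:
M = 157975 (M = 3 + 157972 = 157975)
W = -287920 (W = -7 + (-129938 - 1*157975) = -7 + (-129938 - 157975) = -7 - 287913 = -287920)
W - 189546 = -287920 - 189546 = -477466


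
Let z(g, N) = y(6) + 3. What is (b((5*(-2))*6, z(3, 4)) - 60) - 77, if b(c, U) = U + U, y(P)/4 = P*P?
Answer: 157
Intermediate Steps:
y(P) = 4*P² (y(P) = 4*(P*P) = 4*P²)
z(g, N) = 147 (z(g, N) = 4*6² + 3 = 4*36 + 3 = 144 + 3 = 147)
b(c, U) = 2*U
(b((5*(-2))*6, z(3, 4)) - 60) - 77 = (2*147 - 60) - 77 = (294 - 60) - 77 = 234 - 77 = 157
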